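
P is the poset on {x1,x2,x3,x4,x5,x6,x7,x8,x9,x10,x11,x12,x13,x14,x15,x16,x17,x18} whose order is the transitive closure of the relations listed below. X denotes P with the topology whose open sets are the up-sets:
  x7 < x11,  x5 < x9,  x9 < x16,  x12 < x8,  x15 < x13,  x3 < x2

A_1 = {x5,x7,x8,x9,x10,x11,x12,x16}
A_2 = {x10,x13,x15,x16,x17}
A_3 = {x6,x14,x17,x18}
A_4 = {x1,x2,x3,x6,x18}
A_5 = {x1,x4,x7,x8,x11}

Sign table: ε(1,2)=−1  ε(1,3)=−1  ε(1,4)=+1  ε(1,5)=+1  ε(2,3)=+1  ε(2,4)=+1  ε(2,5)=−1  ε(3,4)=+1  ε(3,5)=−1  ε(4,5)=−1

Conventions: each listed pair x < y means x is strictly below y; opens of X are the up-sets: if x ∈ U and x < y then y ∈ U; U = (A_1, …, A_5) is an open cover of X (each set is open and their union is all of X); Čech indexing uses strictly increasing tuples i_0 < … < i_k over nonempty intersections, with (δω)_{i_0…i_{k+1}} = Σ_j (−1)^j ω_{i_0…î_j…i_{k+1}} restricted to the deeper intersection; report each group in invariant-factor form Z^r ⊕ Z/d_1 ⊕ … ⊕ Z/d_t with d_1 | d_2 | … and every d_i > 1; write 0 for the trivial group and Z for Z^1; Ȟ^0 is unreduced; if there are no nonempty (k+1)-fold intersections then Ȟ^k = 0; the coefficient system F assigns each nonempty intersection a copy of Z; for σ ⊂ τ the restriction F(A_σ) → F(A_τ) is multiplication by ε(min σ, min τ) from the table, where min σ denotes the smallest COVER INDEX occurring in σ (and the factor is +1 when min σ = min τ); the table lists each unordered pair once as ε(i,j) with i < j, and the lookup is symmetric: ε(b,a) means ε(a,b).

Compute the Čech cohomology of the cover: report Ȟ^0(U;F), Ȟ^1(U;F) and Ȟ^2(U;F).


Ȟ^0 = Z,  Ȟ^1 = Z,  Ȟ^2 = 0

cover nerve:
  A12={x10,x16} A15={x7,x8,x11} A23={x17} A34={x6,x18} A45={x1}
C dims 5,5; δ0: rk 4, SNF 1^4
Ȟ^0: (5−4)−0=1 ⇒ Z
Ȟ^1: (5−0)−4=1 ⇒ Z
Ȟ^2: (0−0)−0=0 ⇒ 0


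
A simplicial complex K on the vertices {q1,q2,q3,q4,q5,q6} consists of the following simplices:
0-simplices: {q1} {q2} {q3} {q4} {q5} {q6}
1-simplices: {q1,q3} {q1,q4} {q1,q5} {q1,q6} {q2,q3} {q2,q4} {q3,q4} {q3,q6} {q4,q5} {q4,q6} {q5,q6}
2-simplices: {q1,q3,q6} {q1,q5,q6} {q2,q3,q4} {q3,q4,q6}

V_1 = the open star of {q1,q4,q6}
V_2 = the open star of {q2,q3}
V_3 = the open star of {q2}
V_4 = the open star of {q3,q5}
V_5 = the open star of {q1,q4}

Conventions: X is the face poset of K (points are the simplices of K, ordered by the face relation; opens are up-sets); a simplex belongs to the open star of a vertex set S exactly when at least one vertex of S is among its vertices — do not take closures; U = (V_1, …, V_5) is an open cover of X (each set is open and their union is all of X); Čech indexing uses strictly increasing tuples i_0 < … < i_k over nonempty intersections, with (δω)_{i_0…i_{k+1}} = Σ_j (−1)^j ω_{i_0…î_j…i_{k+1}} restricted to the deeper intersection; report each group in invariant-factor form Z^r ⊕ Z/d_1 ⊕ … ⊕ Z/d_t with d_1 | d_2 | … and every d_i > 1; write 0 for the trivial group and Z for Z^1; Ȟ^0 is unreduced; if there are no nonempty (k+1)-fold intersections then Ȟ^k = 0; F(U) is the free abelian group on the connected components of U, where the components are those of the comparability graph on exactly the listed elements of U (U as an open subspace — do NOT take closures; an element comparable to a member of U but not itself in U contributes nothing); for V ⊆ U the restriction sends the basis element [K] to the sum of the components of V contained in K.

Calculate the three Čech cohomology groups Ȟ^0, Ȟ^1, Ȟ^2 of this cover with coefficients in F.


Ȟ^0 ≅ Z; Ȟ^1 ≅ Z; Ȟ^2 ≅ 0

intersection data:
  V1={{q1},{q4},{q6},{q1,q3},{q1,q4},{q1,q5},{q1,q6},{q2,q4},{q3,q4},{q3,q6},{q4,q5},{q4,q6},{q5,q6},{q1,q3,q6},{q1,q5,q6},{q2,q3,q4},{q3,q4,q6}} V2={{q2},{q3},{q1,q3},{q2,q3},{q2,q4},{q3,q4},{q3,q6},{q1,q3,q6},{q2,q3,q4},{q3,q4,q6}} V3={{q2},{q2,q3},{q2,q4},{q2,q3,q4}} V4={{q3},{q5},{q1,q3},{q1,q5},{q2,q3},{q3,q4},{q3,q6},{q4,q5},{q5,q6},{q1,q3,q6},{q1,q5,q6},{q2,q3,q4},{q3,q4,q6}} V5={{q1},{q4},{q1,q3},{q1,q4},{q1,q5},{q1,q6},{q2,q4},{q3,q4},{q4,q5},{q4,q6},{q1,q3,q6},{q1,q5,q6},{q2,q3,q4},{q3,q4,q6}}
  V12={{q1,q3},{q2,q4},{q3,q4},{q3,q6},{q1,q3,q6},{q2,q3,q4},{q3,q4,q6}} V13={{q2,q4},{q2,q3,q4}} V14={{q1,q3},{q1,q5},{q3,q4},{q3,q6},{q4,q5},{q5,q6},{q1,q3,q6},{q1,q5,q6},{q2,q3,q4},{q3,q4,q6}} V15={{q1},{q4},{q1,q3},{q1,q4},{q1,q5},{q1,q6},{q2,q4},{q3,q4},{q4,q5},{q4,q6},{q1,q3,q6},{q1,q5,q6},{q2,q3,q4},{q3,q4,q6}} V23={{q2},{q2,q3},{q2,q4},{q2,q3,q4}} V24={{q3},{q1,q3},{q2,q3},{q3,q4},{q3,q6},{q1,q3,q6},{q2,q3,q4},{q3,q4,q6}} V25={{q1,q3},{q2,q4},{q3,q4},{q1,q3,q6},{q2,q3,q4},{q3,q4,q6}} V34={{q2,q3},{q2,q3,q4}} V35={{q2,q4},{q2,q3,q4}} V45={{q1,q3},{q1,q5},{q3,q4},{q4,q5},{q1,q3,q6},{q1,q5,q6},{q2,q3,q4},{q3,q4,q6}}
  V123={{q2,q4},{q2,q3,q4}} V124={{q1,q3},{q3,q4},{q3,q6},{q1,q3,q6},{q2,q3,q4},{q3,q4,q6}} V125={{q1,q3},{q2,q4},{q3,q4},{q1,q3,q6},{q2,q3,q4},{q3,q4,q6}} V134={{q2,q3,q4}} V135={{q2,q4},{q2,q3,q4}} V145={{q1,q3},{q1,q5},{q3,q4},{q4,q5},{q1,q3,q6},{q1,q5,q6},{q2,q3,q4},{q3,q4,q6}} V234={{q2,q3},{q2,q3,q4}} V235={{q2,q4},{q2,q3,q4}} V245={{q1,q3},{q3,q4},{q1,q3,q6},{q2,q3,q4},{q3,q4,q6}} V345={{q2,q3,q4}}
  V1234={{q2,q3,q4}} V1235={{q2,q4},{q2,q3,q4}} V1245={{q1,q3},{q3,q4},{q1,q3,q6},{q2,q3,q4},{q3,q4,q6}} V1345={{q2,q3,q4}} V2345={{q2,q3,q4}}
  V12345={{q2,q3,q4}}
components per intersection:
  V1: {{q1},{q4},{q6},{q1,q3},{q1,q4},{q1,q5},{q1,q6},{q2,q4},{q3,q4},{q3,q6},{q4,q5},{q4,q6},{q5,q6},{q1,q3,q6},{q1,q5,q6},{q2,q3,q4},{q3,q4,q6}}
  V2: {{q2},{q3},{q1,q3},{q2,q3},{q2,q4},{q3,q4},{q3,q6},{q1,q3,q6},{q2,q3,q4},{q3,q4,q6}}
  V3: {{q2},{q2,q3},{q2,q4},{q2,q3,q4}}
  V4: {{q3},{q1,q3},{q2,q3},{q3,q4},{q3,q6},{q1,q3,q6},{q2,q3,q4},{q3,q4,q6}} {{q5},{q1,q5},{q4,q5},{q5,q6},{q1,q5,q6}}
  V5: {{q1},{q4},{q1,q3},{q1,q4},{q1,q5},{q1,q6},{q2,q4},{q3,q4},{q4,q5},{q4,q6},{q1,q3,q6},{q1,q5,q6},{q2,q3,q4},{q3,q4,q6}}
  V12: {{q1,q3},{q2,q4},{q3,q4},{q3,q6},{q1,q3,q6},{q2,q3,q4},{q3,q4,q6}}
  V13: {{q2,q4},{q2,q3,q4}}
  V14: {{q1,q3},{q3,q4},{q3,q6},{q1,q3,q6},{q2,q3,q4},{q3,q4,q6}} {{q1,q5},{q5,q6},{q1,q5,q6}} {{q4,q5}}
  V15: {{q1},{q4},{q1,q3},{q1,q4},{q1,q5},{q1,q6},{q2,q4},{q3,q4},{q4,q5},{q4,q6},{q1,q3,q6},{q1,q5,q6},{q2,q3,q4},{q3,q4,q6}}
  V23: {{q2},{q2,q3},{q2,q4},{q2,q3,q4}}
  V24: {{q3},{q1,q3},{q2,q3},{q3,q4},{q3,q6},{q1,q3,q6},{q2,q3,q4},{q3,q4,q6}}
  V25: {{q1,q3},{q1,q3,q6}} {{q2,q4},{q3,q4},{q2,q3,q4},{q3,q4,q6}}
  V34: {{q2,q3},{q2,q3,q4}}
  V35: {{q2,q4},{q2,q3,q4}}
  V45: {{q1,q3},{q1,q3,q6}} {{q1,q5},{q1,q5,q6}} {{q3,q4},{q2,q3,q4},{q3,q4,q6}} {{q4,q5}}
  V123: {{q2,q4},{q2,q3,q4}}
  V124: {{q1,q3},{q3,q4},{q3,q6},{q1,q3,q6},{q2,q3,q4},{q3,q4,q6}}
  V125: {{q1,q3},{q1,q3,q6}} {{q2,q4},{q3,q4},{q2,q3,q4},{q3,q4,q6}}
  V134: {{q2,q3,q4}}
  V135: {{q2,q4},{q2,q3,q4}}
  V145: {{q1,q3},{q1,q3,q6}} {{q1,q5},{q1,q5,q6}} {{q3,q4},{q2,q3,q4},{q3,q4,q6}} {{q4,q5}}
  V234: {{q2,q3},{q2,q3,q4}}
  V235: {{q2,q4},{q2,q3,q4}}
  V245: {{q1,q3},{q1,q3,q6}} {{q3,q4},{q2,q3,q4},{q3,q4,q6}}
  V345: {{q2,q3,q4}}
  V1234: {{q2,q3,q4}}
  V1235: {{q2,q4},{q2,q3,q4}}
  V1245: {{q1,q3},{q1,q3,q6}} {{q3,q4},{q2,q3,q4},{q3,q4,q6}}
  V1345: {{q2,q3,q4}}
  V2345: {{q2,q3,q4}}
  V12345: {{q2,q3,q4}}
C dims 6,16,15,6; δ0: rk 5, SNF 1^5; δ1: rk 10, SNF 1^10; δ2: rk 5, SNF 1^5
Ȟ^0 = (6 − 5) − 0 = 1, so Ȟ^0 ≅ Z
Ȟ^1 = (16 − 10) − 5 = 1, so Ȟ^1 ≅ Z
Ȟ^2 = (15 − 5) − 10 = 0, so Ȟ^2 ≅ 0


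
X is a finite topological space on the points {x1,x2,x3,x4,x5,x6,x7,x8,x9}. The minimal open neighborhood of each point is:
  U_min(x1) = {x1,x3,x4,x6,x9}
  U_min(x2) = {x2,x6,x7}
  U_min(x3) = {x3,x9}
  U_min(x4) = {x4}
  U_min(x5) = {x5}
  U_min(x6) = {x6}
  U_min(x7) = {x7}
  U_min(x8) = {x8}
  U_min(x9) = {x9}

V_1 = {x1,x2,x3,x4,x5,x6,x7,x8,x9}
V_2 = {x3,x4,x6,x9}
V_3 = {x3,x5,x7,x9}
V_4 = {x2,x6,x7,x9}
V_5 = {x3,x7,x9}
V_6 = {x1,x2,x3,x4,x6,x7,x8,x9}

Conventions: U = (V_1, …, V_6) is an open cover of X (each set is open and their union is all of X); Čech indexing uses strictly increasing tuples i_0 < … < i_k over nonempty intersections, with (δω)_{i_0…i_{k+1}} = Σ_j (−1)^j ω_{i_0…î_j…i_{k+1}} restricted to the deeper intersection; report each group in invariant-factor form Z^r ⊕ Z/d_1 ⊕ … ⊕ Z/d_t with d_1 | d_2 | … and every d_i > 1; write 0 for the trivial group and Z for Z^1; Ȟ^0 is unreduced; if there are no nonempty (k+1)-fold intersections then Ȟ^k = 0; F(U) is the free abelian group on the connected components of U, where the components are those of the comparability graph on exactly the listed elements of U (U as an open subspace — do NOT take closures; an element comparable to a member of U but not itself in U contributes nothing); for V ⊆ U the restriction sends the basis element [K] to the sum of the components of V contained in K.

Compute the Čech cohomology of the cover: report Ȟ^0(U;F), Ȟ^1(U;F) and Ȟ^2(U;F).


nerve simplices:
  V12={x3,x4,x6,x9} V13={x3,x5,x7,x9} V14={x2,x6,x7,x9} V15={x3,x7,x9} V16={x1,x2,x3,x4,x6,x7,x8,x9} V23={x3,x9} V24={x6,x9} V25={x3,x9} V26={x3,x4,x6,x9} V34={x7,x9} V35={x3,x7,x9} V36={x3,x7,x9} V45={x7,x9} V46={x2,x6,x7,x9} V56={x3,x7,x9}
  V123={x3,x9} V124={x6,x9} V125={x3,x9} V126={x3,x4,x6,x9} V134={x7,x9} V135={x3,x7,x9} V136={x3,x7,x9} V145={x7,x9} V146={x2,x6,x7,x9} V156={x3,x7,x9} V234={x9} V235={x3,x9} V236={x3,x9} V245={x9} V246={x6,x9} V256={x3,x9} V345={x7,x9} V346={x7,x9} V356={x3,x7,x9} V456={x7,x9}
  V1234={x9} V1235={x3,x9} V1236={x3,x9} V1245={x9} V1246={x6,x9} V1256={x3,x9} V1345={x7,x9} V1346={x7,x9} V1356={x3,x7,x9} V1456={x7,x9} V2345={x9} V2346={x9} V2356={x3,x9} V2456={x9} V3456={x7,x9}
  V12345={x9} V12346={x9} V12356={x3,x9} V12456={x9} V13456={x7,x9} V23456={x9}
  V123456={x9}
components per intersection:
  V1: {x1,x2,x3,x4,x6,x7,x9} {x5} {x8}
  V2: {x3,x9} {x4} {x6}
  V3: {x3,x9} {x5} {x7}
  V4: {x2,x6,x7} {x9}
  V5: {x3,x9} {x7}
  V6: {x1,x2,x3,x4,x6,x7,x9} {x8}
  V12: {x3,x9} {x4} {x6}
  V13: {x3,x9} {x5} {x7}
  V14: {x2,x6,x7} {x9}
  V15: {x3,x9} {x7}
  V16: {x1,x2,x3,x4,x6,x7,x9} {x8}
  V23: {x3,x9}
  V24: {x6} {x9}
  V25: {x3,x9}
  V26: {x3,x9} {x4} {x6}
  V34: {x7} {x9}
  V35: {x3,x9} {x7}
  V36: {x3,x9} {x7}
  V45: {x7} {x9}
  V46: {x2,x6,x7} {x9}
  V56: {x3,x9} {x7}
  V123: {x3,x9}
  V124: {x6} {x9}
  V125: {x3,x9}
  V126: {x3,x9} {x4} {x6}
  V134: {x7} {x9}
  V135: {x3,x9} {x7}
  V136: {x3,x9} {x7}
  V145: {x7} {x9}
  V146: {x2,x6,x7} {x9}
  V156: {x3,x9} {x7}
  V234: {x9}
  V235: {x3,x9}
  V236: {x3,x9}
  V245: {x9}
  V246: {x6} {x9}
  V256: {x3,x9}
  V345: {x7} {x9}
  V346: {x7} {x9}
  V356: {x3,x9} {x7}
  V456: {x7} {x9}
  V1234: {x9}
  V1235: {x3,x9}
  V1236: {x3,x9}
  V1245: {x9}
  V1246: {x6} {x9}
  V1256: {x3,x9}
  V1345: {x7} {x9}
  V1346: {x7} {x9}
  V1356: {x3,x9} {x7}
  V1456: {x7} {x9}
  V2345: {x9}
  V2346: {x9}
  V2356: {x3,x9}
  V2456: {x9}
  V3456: {x7} {x9}
  V12345: {x9}
  V12346: {x9}
  V12356: {x3,x9}
  V12456: {x9}
  V13456: {x7} {x9}
  V23456: {x9}
  V123456: {x9}
C dims 15,31,34,21; δ0: rk 12, SNF 1^12; δ1: rk 19, SNF 1^19; δ2: rk 15, SNF 1^15
degree 0: 15−12−0 = 3 → Ȟ^0 ≅ Z^3
degree 1: 31−19−12 = 0 → Ȟ^1 ≅ 0
degree 2: 34−15−19 = 0 → Ȟ^2 ≅ 0

Ȟ^0 ≅ Z^3, Ȟ^1 ≅ 0 and Ȟ^2 ≅ 0


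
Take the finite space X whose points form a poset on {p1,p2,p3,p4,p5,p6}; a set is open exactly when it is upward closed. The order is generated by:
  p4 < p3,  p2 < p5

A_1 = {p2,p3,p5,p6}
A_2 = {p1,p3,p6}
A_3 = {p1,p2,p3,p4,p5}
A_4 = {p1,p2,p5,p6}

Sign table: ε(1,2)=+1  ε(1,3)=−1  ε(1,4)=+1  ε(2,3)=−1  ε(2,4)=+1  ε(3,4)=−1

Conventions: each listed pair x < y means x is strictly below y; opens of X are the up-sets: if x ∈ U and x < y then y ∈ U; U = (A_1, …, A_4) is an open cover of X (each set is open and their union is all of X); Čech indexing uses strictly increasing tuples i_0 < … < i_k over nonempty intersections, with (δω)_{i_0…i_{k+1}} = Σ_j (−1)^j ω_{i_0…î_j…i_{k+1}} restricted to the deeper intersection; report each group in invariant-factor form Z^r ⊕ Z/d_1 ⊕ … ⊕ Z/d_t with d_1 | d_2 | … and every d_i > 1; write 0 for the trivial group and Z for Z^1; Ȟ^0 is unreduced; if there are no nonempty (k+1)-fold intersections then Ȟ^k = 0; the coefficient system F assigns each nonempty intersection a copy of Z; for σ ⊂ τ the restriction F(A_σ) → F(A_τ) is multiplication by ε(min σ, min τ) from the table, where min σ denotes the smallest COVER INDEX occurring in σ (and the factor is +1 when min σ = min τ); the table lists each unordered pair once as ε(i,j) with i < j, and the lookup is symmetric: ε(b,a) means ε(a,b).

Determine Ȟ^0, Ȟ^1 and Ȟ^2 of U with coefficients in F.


intersection data:
  A12={p3,p6} A13={p2,p3,p5} A14={p2,p5,p6} A23={p1,p3} A24={p1,p6} A34={p1,p2,p5}
  A123={p3} A124={p6} A134={p2,p5} A234={p1}
C dims 4,6,4; δ0: rk 3, SNF 1^3; δ1: rk 3, SNF 1^3
Ȟ^0 = (4 − 3) − 0 = 1, so Ȟ^0 ≅ Z
Ȟ^1 = (6 − 3) − 3 = 0, so Ȟ^1 ≅ 0
Ȟ^2 = (4 − 0) − 3 = 1, so Ȟ^2 ≅ Z

Ȟ^0 ≅ Z, Ȟ^1 ≅ 0, Ȟ^2 ≅ Z


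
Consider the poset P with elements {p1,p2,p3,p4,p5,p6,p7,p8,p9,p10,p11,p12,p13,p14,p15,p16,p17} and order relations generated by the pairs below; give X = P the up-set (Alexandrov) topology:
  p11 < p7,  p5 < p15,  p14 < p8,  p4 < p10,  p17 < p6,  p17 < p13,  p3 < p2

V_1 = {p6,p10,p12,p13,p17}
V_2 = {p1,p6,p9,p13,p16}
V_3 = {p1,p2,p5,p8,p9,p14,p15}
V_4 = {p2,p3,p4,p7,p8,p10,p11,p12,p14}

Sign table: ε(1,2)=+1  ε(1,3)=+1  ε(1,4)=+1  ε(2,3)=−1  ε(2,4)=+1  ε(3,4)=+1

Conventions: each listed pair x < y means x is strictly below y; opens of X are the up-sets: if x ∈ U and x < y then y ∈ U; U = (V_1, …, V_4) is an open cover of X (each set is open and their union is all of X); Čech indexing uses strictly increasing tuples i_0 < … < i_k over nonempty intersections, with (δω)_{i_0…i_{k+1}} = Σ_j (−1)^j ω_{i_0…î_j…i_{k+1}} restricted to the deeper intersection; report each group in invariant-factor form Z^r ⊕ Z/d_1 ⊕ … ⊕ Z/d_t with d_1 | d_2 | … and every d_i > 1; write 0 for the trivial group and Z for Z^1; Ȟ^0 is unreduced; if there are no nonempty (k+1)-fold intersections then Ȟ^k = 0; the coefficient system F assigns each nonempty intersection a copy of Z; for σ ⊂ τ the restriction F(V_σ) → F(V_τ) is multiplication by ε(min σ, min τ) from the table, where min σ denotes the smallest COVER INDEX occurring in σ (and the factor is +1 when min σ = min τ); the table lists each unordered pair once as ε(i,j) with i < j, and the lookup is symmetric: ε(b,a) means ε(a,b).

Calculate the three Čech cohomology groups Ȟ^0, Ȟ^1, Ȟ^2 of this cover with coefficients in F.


nonempty intersections:
  V12={p6,p13} V14={p10,p12} V23={p1,p9} V34={p2,p8,p14}
C dims 4,4; δ0: rk 4, SNF 1^3·2
Ȟ^0: (4−4)−0=0 ⇒ 0
Ȟ^1: (4−0)−4=0 plus torsion [2] ⇒ Z/2
Ȟ^2: (0−0)−0=0 ⇒ 0

Ȟ^0(U;F) ≅ 0,  Ȟ^1(U;F) ≅ Z/2,  Ȟ^2(U;F) ≅ 0


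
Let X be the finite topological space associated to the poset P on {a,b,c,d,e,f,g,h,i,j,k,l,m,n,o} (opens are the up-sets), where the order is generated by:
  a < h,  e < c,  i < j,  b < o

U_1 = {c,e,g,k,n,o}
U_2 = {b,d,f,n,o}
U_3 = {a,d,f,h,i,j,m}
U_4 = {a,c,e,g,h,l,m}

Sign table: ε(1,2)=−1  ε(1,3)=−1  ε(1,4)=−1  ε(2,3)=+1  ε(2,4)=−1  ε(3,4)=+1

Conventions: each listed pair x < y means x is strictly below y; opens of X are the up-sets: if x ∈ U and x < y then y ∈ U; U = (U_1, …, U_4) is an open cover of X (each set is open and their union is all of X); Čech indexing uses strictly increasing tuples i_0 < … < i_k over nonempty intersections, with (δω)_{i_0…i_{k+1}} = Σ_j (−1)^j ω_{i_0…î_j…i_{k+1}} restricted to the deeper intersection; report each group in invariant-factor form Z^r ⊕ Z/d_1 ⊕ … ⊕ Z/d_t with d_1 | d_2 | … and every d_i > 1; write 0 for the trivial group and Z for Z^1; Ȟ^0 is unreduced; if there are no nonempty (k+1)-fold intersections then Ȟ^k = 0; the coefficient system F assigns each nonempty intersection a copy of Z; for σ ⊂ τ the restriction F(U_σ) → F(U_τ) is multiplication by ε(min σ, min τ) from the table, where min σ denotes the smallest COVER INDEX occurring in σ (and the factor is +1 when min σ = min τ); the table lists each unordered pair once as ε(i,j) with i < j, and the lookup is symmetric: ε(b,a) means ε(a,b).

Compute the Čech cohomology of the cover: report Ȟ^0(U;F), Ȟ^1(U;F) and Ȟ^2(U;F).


Ȟ^0 ≅ Z, Ȟ^1 ≅ Z, Ȟ^2 ≅ 0

nonempty overlaps:
  U12={n,o} U14={c,e,g} U23={d,f} U34={a,h,m}
C dims 4,4; δ0: rk 3, SNF 1^3
degree 0: 4−3−0 = 1 → Ȟ^0 ≅ Z
degree 1: 4−0−3 = 1 → Ȟ^1 ≅ Z
degree 2: 0−0−0 = 0 → Ȟ^2 ≅ 0


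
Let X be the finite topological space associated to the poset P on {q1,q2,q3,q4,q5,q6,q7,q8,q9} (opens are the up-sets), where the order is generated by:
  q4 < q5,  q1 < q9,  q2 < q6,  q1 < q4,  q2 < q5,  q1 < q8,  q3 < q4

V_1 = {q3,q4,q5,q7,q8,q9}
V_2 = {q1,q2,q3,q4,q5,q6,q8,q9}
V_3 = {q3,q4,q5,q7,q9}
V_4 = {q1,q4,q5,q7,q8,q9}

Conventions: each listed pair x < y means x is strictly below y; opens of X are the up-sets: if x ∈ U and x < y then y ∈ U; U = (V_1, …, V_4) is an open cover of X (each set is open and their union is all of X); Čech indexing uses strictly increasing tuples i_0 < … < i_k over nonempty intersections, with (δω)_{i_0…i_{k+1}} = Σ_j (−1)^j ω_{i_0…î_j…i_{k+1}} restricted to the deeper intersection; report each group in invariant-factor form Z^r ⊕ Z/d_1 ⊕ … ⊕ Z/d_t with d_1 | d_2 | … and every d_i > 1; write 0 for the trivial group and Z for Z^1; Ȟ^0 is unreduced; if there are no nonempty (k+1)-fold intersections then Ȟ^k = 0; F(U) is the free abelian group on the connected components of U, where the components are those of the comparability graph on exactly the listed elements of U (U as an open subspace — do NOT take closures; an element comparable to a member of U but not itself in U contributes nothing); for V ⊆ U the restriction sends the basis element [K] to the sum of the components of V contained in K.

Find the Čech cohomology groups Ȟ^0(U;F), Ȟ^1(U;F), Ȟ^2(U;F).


nerve simplices:
  V12={q3,q4,q5,q8,q9} V13={q3,q4,q5,q7,q9} V14={q4,q5,q7,q8,q9} V23={q3,q4,q5,q9} V24={q1,q4,q5,q8,q9} V34={q4,q5,q7,q9}
  V123={q3,q4,q5,q9} V124={q4,q5,q8,q9} V134={q4,q5,q7,q9} V234={q4,q5,q9}
  V1234={q4,q5,q9}
components per intersection:
  V1: {q3,q4,q5} {q7} {q8} {q9}
  V2: {q1,q2,q3,q4,q5,q6,q8,q9}
  V3: {q3,q4,q5} {q7} {q9}
  V4: {q1,q4,q5,q8,q9} {q7}
  V12: {q3,q4,q5} {q8} {q9}
  V13: {q3,q4,q5} {q7} {q9}
  V14: {q4,q5} {q7} {q8} {q9}
  V23: {q3,q4,q5} {q9}
  V24: {q1,q4,q5,q8,q9}
  V34: {q4,q5} {q7} {q9}
  V123: {q3,q4,q5} {q9}
  V124: {q4,q5} {q8} {q9}
  V134: {q4,q5} {q7} {q9}
  V234: {q4,q5} {q9}
  V1234: {q4,q5} {q9}
C dims 10,16,10,2; δ0: rk 8, SNF 1^8; δ1: rk 8, SNF 1^8; δ2: rk 2, SNF 1^2
degree 0: 10−8−0 = 2 → Ȟ^0 ≅ Z^2
degree 1: 16−8−8 = 0 → Ȟ^1 ≅ 0
degree 2: 10−2−8 = 0 → Ȟ^2 ≅ 0

Ȟ^0 = Z^2, Ȟ^1 = 0, Ȟ^2 = 0


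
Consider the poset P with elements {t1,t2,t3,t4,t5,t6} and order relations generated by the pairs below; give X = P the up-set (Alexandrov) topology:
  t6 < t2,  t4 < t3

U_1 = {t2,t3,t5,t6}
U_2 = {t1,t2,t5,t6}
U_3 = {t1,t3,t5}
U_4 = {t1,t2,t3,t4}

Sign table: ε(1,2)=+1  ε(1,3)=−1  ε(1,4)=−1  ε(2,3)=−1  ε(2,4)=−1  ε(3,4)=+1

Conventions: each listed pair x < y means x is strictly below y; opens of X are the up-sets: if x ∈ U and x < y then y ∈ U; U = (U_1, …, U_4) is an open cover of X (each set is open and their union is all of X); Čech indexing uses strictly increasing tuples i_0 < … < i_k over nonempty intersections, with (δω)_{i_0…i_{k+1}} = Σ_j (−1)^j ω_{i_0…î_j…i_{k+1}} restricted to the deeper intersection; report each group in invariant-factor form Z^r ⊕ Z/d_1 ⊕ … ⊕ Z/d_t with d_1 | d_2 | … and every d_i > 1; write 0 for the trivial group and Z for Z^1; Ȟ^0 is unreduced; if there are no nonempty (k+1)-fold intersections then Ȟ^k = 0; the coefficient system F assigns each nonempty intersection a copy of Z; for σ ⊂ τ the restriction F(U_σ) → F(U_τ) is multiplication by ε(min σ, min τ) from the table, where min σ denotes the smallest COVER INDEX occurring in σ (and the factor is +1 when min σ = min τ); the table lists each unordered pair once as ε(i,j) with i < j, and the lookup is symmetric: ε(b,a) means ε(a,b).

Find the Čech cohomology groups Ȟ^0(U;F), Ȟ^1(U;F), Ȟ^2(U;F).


nonempty overlaps:
  U12={t2,t5,t6} U13={t3,t5} U14={t2,t3} U23={t1,t5} U24={t1,t2} U34={t1,t3}
  U123={t5} U124={t2} U134={t3} U234={t1}
C dims 4,6,4; δ0: rk 3, SNF 1^3; δ1: rk 3, SNF 1^3
degree 0: 4−3−0 = 1 → Ȟ^0 ≅ Z
degree 1: 6−3−3 = 0 → Ȟ^1 ≅ 0
degree 2: 4−0−3 = 1 → Ȟ^2 ≅ Z

Ȟ^0 = Z; Ȟ^1 = 0; Ȟ^2 = Z


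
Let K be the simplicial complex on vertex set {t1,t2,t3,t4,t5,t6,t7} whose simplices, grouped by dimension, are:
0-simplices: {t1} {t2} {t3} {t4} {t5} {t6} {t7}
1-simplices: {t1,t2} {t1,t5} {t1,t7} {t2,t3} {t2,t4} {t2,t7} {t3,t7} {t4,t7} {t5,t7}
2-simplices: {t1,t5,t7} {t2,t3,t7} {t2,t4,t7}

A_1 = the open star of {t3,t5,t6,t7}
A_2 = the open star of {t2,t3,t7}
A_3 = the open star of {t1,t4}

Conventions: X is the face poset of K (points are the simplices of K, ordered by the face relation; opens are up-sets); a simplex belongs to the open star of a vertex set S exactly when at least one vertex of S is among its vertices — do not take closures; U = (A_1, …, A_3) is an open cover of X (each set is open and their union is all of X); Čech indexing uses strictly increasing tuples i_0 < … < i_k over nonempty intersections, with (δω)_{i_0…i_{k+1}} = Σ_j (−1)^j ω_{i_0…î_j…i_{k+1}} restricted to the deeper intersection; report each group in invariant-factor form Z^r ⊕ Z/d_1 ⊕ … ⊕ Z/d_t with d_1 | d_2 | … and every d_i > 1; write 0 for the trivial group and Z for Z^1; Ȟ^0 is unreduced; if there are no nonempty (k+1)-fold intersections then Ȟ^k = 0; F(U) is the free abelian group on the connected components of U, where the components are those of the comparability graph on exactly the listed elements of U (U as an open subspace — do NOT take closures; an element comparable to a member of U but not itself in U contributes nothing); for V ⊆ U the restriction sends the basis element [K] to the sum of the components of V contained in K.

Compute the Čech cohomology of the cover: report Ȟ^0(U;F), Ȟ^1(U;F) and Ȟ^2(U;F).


Ȟ^0(U;F) ≅ Z^2,  Ȟ^1(U;F) ≅ Z,  Ȟ^2(U;F) ≅ 0

intersection data:
  A1={{t3},{t5},{t6},{t7},{t1,t5},{t1,t7},{t2,t3},{t2,t7},{t3,t7},{t4,t7},{t5,t7},{t1,t5,t7},{t2,t3,t7},{t2,t4,t7}} A2={{t2},{t3},{t7},{t1,t2},{t1,t7},{t2,t3},{t2,t4},{t2,t7},{t3,t7},{t4,t7},{t5,t7},{t1,t5,t7},{t2,t3,t7},{t2,t4,t7}} A3={{t1},{t4},{t1,t2},{t1,t5},{t1,t7},{t2,t4},{t4,t7},{t1,t5,t7},{t2,t4,t7}}
  A12={{t3},{t7},{t1,t7},{t2,t3},{t2,t7},{t3,t7},{t4,t7},{t5,t7},{t1,t5,t7},{t2,t3,t7},{t2,t4,t7}} A13={{t1,t5},{t1,t7},{t4,t7},{t1,t5,t7},{t2,t4,t7}} A23={{t1,t2},{t1,t7},{t2,t4},{t4,t7},{t1,t5,t7},{t2,t4,t7}}
  A123={{t1,t7},{t4,t7},{t1,t5,t7},{t2,t4,t7}}
components per intersection:
  A1: {{t3},{t5},{t7},{t1,t5},{t1,t7},{t2,t3},{t2,t7},{t3,t7},{t4,t7},{t5,t7},{t1,t5,t7},{t2,t3,t7},{t2,t4,t7}} {{t6}}
  A2: {{t2},{t3},{t7},{t1,t2},{t1,t7},{t2,t3},{t2,t4},{t2,t7},{t3,t7},{t4,t7},{t5,t7},{t1,t5,t7},{t2,t3,t7},{t2,t4,t7}}
  A3: {{t1},{t1,t2},{t1,t5},{t1,t7},{t1,t5,t7}} {{t4},{t2,t4},{t4,t7},{t2,t4,t7}}
  A12: {{t3},{t7},{t1,t7},{t2,t3},{t2,t7},{t3,t7},{t4,t7},{t5,t7},{t1,t5,t7},{t2,t3,t7},{t2,t4,t7}}
  A13: {{t1,t5},{t1,t7},{t1,t5,t7}} {{t4,t7},{t2,t4,t7}}
  A23: {{t1,t2}} {{t1,t7},{t1,t5,t7}} {{t2,t4},{t4,t7},{t2,t4,t7}}
  A123: {{t1,t7},{t1,t5,t7}} {{t4,t7},{t2,t4,t7}}
C dims 5,6,2; δ0: rk 3, SNF 1^3; δ1: rk 2, SNF 1^2
Ȟ^0 = (5 − 3) − 0 = 2, so Ȟ^0 ≅ Z^2
Ȟ^1 = (6 − 2) − 3 = 1, so Ȟ^1 ≅ Z
Ȟ^2 = (2 − 0) − 2 = 0, so Ȟ^2 ≅ 0


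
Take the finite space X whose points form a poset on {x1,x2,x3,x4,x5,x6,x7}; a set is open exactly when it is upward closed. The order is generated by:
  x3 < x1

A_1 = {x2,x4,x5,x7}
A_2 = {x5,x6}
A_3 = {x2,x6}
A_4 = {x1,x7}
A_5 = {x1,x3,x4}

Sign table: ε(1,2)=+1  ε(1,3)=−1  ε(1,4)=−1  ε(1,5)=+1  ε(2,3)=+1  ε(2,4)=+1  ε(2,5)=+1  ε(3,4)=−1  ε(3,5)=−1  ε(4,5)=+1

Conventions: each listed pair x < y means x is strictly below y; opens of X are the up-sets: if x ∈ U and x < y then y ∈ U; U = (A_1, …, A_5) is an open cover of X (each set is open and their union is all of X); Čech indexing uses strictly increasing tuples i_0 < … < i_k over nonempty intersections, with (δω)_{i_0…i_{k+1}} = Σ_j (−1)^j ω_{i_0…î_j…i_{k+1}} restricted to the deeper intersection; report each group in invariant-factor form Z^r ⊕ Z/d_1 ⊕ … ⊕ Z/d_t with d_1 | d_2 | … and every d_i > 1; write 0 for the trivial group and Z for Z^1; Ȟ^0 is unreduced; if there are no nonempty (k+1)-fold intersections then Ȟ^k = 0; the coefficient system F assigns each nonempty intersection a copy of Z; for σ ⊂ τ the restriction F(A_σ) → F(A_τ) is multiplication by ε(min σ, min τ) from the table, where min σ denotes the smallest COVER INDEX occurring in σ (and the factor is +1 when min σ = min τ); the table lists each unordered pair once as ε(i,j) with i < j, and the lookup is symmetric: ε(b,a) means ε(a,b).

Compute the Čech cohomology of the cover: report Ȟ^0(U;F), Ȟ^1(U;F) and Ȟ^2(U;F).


nonempty intersections:
  A12={x5} A13={x2} A14={x7} A15={x4} A23={x6} A45={x1}
C dims 5,6; δ0: rk 5, SNF 1^4·2
Ȟ^0: (5−5)−0=0 ⇒ 0
Ȟ^1: (6−0)−5=1 plus torsion [2] ⇒ Z ⊕ Z/2
Ȟ^2: (0−0)−0=0 ⇒ 0

Ȟ^0 = 0,  Ȟ^1 = Z ⊕ Z/2,  Ȟ^2 = 0


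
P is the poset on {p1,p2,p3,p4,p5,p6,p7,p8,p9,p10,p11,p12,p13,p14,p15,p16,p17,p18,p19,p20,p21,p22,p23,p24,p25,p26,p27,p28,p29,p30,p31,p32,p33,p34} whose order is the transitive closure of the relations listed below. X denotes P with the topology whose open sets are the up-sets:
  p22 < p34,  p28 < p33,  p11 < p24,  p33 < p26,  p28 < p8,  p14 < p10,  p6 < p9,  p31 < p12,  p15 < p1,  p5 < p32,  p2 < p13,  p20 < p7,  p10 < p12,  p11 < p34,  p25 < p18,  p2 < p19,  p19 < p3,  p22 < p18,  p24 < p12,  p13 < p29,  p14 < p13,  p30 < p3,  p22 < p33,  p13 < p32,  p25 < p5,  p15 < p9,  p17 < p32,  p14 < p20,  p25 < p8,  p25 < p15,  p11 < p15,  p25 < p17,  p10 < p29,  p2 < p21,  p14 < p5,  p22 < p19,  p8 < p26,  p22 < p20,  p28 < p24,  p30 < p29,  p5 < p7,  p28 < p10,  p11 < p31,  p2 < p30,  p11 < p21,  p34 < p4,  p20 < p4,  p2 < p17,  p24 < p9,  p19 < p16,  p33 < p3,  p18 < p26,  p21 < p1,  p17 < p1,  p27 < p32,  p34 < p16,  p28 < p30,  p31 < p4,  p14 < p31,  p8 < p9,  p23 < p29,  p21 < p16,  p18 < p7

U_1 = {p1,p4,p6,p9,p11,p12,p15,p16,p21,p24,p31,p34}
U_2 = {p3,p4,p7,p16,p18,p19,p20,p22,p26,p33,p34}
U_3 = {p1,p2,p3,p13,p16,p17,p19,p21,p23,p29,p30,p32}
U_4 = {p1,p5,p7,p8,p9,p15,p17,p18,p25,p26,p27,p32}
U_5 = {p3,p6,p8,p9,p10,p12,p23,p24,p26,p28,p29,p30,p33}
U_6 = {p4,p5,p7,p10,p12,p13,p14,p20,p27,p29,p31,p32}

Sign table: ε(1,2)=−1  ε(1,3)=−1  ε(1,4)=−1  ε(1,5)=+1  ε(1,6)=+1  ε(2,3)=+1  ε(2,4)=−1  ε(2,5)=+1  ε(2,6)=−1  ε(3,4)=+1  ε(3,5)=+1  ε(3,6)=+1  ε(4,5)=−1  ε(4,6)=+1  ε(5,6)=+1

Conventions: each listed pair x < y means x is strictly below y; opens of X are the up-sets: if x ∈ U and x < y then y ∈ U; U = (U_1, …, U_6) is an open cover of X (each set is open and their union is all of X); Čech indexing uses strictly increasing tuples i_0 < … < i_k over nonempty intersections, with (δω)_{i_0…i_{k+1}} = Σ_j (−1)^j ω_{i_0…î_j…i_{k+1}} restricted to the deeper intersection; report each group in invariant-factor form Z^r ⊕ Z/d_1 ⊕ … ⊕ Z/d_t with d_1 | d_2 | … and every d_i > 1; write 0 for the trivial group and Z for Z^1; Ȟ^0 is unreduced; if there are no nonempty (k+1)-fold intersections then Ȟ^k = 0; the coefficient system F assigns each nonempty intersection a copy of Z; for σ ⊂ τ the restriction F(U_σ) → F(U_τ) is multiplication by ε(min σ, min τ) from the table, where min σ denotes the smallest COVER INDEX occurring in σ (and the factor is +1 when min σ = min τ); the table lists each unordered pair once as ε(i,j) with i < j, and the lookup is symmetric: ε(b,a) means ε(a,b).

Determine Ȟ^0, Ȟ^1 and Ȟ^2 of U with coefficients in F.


Ȟ^0(U;F) ≅ 0, Ȟ^1(U;F) ≅ Z/2 and Ȟ^2(U;F) ≅ Z

nerve of the cover:
  U12={p4,p16,p34} U13={p1,p16,p21} U14={p1,p9,p15} U15={p6,p9,p12,p24} U16={p4,p12,p31} U23={p3,p16,p19} U24={p7,p18,p26} U25={p3,p26,p33} U26={p4,p7,p20} U34={p1,p17,p32} U35={p3,p23,p29,p30} U36={p13,p29,p32} U45={p8,p9,p26} U46={p5,p7,p27,p32} U56={p10,p12,p29}
  U123={p16} U126={p4} U134={p1} U145={p9} U156={p12} U235={p3} U245={p26} U246={p7} U346={p32} U356={p29}
C dims 6,15,10; δ0: rk 6, SNF 1^5·2; δ1: rk 9, SNF 1^9
Ȟ^0 = (6 − 6) − 0 = 0, so Ȟ^0 ≅ 0
Ȟ^1 = (15 − 9) − 6 = 0 plus torsion [2], so Ȟ^1 ≅ Z/2
Ȟ^2 = (10 − 0) − 9 = 1, so Ȟ^2 ≅ Z


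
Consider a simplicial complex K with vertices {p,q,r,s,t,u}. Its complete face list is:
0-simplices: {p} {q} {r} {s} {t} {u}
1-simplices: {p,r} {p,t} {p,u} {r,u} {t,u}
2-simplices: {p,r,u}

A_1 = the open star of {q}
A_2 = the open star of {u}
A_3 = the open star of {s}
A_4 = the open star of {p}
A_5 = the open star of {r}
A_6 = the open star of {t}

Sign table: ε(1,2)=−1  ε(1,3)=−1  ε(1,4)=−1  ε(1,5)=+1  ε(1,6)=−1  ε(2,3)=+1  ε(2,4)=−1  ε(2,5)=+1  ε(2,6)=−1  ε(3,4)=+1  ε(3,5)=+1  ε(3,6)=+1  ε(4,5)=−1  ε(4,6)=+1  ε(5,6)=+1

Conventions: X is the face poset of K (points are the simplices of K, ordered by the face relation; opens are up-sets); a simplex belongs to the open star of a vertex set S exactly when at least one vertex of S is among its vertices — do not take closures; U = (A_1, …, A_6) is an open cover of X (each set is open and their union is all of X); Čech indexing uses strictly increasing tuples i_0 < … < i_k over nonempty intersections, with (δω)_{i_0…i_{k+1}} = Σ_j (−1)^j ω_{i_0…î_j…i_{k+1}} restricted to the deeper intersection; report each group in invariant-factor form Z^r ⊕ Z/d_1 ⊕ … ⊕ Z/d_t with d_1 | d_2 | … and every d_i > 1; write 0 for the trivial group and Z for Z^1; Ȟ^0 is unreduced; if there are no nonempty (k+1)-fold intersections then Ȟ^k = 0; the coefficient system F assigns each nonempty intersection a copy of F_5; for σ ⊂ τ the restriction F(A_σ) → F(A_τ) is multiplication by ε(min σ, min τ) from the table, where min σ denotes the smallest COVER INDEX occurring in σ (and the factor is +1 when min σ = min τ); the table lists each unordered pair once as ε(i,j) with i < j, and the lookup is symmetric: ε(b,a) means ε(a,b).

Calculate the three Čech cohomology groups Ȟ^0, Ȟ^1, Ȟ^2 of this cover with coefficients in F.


nonempty intersections:
  A1={{q}} A2={{u},{p,u},{r,u},{t,u},{p,r,u}} A3={{s}} A4={{p},{p,r},{p,t},{p,u},{p,r,u}} A5={{r},{p,r},{r,u},{p,r,u}} A6={{t},{p,t},{t,u}}
  A24={{p,u},{p,r,u}} A25={{r,u},{p,r,u}} A26={{t,u}} A45={{p,r},{p,r,u}} A46={{p,t}}
  A245={{p,r,u}}
C dims 6,5,1; δ0: rk_F5 3; δ1: rk_F5 1
Ȟ^0: (6−3)−0=3 ⇒ Z/5 ⊕ Z/5 ⊕ Z/5
Ȟ^1: (5−1)−3=1 ⇒ Z/5
Ȟ^2: (1−0)−1=0 ⇒ 0

Ȟ^0(U;F) ≅ Z/5 ⊕ Z/5 ⊕ Z/5, Ȟ^1(U;F) ≅ Z/5 and Ȟ^2(U;F) ≅ 0


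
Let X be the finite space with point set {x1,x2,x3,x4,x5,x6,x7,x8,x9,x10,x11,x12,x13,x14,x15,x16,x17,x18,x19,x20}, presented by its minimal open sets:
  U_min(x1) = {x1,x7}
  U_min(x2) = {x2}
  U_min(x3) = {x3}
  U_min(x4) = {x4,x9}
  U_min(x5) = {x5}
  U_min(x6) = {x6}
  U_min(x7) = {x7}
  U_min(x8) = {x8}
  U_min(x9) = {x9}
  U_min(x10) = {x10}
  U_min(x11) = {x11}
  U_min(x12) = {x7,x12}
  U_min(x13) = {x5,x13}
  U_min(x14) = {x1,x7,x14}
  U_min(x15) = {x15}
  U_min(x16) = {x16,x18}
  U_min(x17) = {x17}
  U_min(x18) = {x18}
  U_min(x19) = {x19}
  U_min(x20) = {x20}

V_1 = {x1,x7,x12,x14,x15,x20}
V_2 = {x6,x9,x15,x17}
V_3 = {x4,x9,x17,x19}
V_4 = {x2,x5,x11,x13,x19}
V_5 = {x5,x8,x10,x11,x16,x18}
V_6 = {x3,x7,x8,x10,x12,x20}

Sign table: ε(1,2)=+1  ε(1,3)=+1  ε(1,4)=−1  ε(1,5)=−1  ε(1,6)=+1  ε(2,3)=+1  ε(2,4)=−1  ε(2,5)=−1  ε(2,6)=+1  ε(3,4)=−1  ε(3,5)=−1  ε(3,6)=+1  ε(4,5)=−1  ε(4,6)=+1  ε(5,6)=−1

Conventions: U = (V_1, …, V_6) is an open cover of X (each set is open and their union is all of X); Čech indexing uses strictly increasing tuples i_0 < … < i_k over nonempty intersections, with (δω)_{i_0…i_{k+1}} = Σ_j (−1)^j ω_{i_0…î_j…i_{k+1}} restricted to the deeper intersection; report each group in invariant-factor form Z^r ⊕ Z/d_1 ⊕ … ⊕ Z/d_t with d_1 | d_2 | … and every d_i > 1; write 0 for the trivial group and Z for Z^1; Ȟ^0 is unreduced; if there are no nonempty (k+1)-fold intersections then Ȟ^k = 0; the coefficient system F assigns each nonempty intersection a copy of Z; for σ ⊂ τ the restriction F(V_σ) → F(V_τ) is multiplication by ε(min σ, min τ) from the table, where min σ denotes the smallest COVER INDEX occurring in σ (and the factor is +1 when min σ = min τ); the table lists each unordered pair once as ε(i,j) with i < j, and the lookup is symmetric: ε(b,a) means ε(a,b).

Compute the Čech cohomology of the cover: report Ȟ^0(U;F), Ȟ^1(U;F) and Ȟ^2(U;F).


intersection data:
  V12={x15} V16={x7,x12,x20} V23={x9,x17} V34={x19} V45={x5,x11} V56={x8,x10}
C dims 6,6; δ0: rk 6, SNF 1^5·2
Ȟ^0 = (6 − 6) − 0 = 0, so Ȟ^0 ≅ 0
Ȟ^1 = (6 − 0) − 6 = 0 plus torsion [2], so Ȟ^1 ≅ Z/2
Ȟ^2 = (0 − 0) − 0 = 0, so Ȟ^2 ≅ 0

Ȟ^0 = 0, Ȟ^1 = Z/2 and Ȟ^2 = 0


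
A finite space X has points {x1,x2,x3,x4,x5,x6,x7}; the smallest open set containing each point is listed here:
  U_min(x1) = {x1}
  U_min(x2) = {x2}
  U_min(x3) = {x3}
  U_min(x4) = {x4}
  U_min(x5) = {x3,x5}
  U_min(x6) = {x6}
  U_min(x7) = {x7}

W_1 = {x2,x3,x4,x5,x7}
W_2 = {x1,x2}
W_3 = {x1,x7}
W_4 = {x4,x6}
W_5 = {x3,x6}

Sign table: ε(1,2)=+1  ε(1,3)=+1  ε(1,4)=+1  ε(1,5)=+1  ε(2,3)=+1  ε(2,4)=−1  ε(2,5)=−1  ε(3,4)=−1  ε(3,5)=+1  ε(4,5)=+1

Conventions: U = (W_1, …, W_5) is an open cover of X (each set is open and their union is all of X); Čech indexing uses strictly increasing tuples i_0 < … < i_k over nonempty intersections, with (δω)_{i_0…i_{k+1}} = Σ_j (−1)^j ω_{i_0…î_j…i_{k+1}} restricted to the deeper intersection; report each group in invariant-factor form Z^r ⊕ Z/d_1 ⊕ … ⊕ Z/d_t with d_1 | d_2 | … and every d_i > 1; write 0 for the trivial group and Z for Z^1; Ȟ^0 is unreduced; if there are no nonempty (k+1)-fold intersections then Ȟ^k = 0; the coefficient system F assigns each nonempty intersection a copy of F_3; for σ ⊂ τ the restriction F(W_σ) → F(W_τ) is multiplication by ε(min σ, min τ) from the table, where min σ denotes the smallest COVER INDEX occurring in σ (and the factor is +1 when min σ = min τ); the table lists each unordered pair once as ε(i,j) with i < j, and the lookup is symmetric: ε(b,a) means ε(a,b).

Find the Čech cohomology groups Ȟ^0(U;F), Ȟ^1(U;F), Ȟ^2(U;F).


Ȟ^0 = Z/3,  Ȟ^1 = Z/3 ⊕ Z/3,  Ȟ^2 = 0

intersection data:
  W12={x2} W13={x7} W14={x4} W15={x3} W23={x1} W45={x6}
C dims 5,6; δ0: rk_F3 4
Ȟ^0 = (5 − 4) − 0 = 1, so Ȟ^0 ≅ Z/3
Ȟ^1 = (6 − 0) − 4 = 2, so Ȟ^1 ≅ Z/3 ⊕ Z/3
Ȟ^2 = (0 − 0) − 0 = 0, so Ȟ^2 ≅ 0


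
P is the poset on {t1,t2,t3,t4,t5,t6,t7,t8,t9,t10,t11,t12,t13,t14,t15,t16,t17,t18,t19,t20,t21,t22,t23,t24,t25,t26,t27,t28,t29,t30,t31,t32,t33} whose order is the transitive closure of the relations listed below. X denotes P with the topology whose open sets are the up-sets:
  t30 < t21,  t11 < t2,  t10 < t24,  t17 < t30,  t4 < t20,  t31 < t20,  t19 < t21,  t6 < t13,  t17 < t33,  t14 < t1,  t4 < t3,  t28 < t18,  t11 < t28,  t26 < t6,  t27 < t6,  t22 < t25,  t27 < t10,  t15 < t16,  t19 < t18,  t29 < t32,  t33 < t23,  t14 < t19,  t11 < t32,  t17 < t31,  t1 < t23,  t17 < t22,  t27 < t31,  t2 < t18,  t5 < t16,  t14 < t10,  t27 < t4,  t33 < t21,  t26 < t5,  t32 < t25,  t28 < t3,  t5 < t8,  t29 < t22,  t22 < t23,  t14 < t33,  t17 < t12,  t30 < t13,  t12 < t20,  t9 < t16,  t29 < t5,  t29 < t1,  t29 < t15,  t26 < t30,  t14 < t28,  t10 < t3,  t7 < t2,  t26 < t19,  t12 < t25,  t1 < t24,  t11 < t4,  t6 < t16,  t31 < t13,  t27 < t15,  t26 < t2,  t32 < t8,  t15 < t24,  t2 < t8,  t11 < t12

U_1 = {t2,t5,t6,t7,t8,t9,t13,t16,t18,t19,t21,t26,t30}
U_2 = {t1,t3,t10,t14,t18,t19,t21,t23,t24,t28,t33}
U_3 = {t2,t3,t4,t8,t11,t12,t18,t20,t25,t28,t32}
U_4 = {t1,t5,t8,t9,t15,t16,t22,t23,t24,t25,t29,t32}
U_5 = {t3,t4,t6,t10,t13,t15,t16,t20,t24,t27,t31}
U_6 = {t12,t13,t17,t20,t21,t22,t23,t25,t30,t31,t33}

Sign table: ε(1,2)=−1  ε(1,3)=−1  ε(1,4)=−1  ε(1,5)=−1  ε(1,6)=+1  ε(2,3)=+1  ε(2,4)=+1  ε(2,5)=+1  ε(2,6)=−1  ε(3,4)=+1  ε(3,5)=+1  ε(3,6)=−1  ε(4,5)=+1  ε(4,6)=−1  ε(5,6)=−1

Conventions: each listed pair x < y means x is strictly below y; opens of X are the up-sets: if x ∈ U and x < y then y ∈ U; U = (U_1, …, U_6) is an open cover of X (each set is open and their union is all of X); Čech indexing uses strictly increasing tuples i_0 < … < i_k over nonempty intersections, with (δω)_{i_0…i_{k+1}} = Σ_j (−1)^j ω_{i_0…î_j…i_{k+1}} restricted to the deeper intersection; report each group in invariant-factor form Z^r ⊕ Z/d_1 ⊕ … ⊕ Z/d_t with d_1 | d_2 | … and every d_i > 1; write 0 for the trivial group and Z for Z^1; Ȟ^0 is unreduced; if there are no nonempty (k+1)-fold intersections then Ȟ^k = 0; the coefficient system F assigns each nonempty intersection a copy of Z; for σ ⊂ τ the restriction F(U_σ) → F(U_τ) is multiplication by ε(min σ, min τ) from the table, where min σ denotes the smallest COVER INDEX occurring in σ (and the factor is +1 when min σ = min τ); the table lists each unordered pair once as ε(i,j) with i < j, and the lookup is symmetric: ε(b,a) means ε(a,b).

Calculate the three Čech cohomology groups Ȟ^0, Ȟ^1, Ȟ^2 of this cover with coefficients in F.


Ȟ^0 ≅ Z,  Ȟ^1 ≅ 0,  Ȟ^2 ≅ Z/2

nerve simplices:
  U12={t18,t19,t21} U13={t2,t8,t18} U14={t5,t8,t9,t16} U15={t6,t13,t16} U16={t13,t21,t30} U23={t3,t18,t28} U24={t1,t23,t24} U25={t3,t10,t24} U26={t21,t23,t33} U34={t8,t25,t32} U35={t3,t4,t20} U36={t12,t20,t25} U45={t15,t16,t24} U46={t22,t23,t25} U56={t13,t20,t31}
  U123={t18} U126={t21} U134={t8} U145={t16} U156={t13} U235={t3} U245={t24} U246={t23} U346={t25} U356={t20}
C dims 6,15,10; δ0: rk 5, SNF 1^5; δ1: rk 10, SNF 1^9·2
degree 0: 6−5−0 = 1 → Ȟ^0 ≅ Z
degree 1: 15−10−5 = 0 → Ȟ^1 ≅ 0
degree 2: 10−0−10 = 0 plus torsion [2] → Ȟ^2 ≅ Z/2


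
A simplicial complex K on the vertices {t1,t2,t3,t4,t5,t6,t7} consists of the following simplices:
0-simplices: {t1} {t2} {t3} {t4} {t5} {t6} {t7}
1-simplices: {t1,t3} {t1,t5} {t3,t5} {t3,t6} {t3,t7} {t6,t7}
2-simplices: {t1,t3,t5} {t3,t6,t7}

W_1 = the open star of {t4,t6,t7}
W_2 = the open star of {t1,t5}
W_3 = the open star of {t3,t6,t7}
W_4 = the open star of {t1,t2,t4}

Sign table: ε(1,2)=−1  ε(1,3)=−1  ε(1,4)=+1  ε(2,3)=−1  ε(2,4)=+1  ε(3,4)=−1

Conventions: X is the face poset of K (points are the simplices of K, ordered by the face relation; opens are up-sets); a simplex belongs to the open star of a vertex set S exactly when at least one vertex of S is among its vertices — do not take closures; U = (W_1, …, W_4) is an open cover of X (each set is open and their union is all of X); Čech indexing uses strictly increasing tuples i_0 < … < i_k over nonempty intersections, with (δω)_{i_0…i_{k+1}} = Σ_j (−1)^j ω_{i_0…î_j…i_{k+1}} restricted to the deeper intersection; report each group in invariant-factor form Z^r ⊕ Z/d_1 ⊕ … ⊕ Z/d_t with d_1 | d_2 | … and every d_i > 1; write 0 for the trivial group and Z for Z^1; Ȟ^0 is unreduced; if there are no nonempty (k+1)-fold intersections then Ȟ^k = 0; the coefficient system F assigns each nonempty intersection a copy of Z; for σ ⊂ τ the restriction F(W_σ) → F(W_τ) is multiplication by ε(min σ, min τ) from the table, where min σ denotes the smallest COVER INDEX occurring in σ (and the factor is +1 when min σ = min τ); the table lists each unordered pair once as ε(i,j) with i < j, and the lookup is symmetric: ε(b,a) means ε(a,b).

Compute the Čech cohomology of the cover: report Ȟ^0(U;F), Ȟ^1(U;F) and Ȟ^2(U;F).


nonempty intersections:
  W1={{t4},{t6},{t7},{t3,t6},{t3,t7},{t6,t7},{t3,t6,t7}} W2={{t1},{t5},{t1,t3},{t1,t5},{t3,t5},{t1,t3,t5}} W3={{t3},{t6},{t7},{t1,t3},{t3,t5},{t3,t6},{t3,t7},{t6,t7},{t1,t3,t5},{t3,t6,t7}} W4={{t1},{t2},{t4},{t1,t3},{t1,t5},{t1,t3,t5}}
  W13={{t6},{t7},{t3,t6},{t3,t7},{t6,t7},{t3,t6,t7}} W14={{t4}} W23={{t1,t3},{t3,t5},{t1,t3,t5}} W24={{t1},{t1,t3},{t1,t5},{t1,t3,t5}} W34={{t1,t3},{t1,t3,t5}}
  W234={{t1,t3},{t1,t3,t5}}
C dims 4,5,1; δ0: rk 3, SNF 1^3; δ1: rk 1, SNF 1^1
Ȟ^0: (4−3)−0=1 ⇒ Z
Ȟ^1: (5−1)−3=1 ⇒ Z
Ȟ^2: (1−0)−1=0 ⇒ 0

Ȟ^0(U;F) ≅ Z,  Ȟ^1(U;F) ≅ Z,  Ȟ^2(U;F) ≅ 0
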